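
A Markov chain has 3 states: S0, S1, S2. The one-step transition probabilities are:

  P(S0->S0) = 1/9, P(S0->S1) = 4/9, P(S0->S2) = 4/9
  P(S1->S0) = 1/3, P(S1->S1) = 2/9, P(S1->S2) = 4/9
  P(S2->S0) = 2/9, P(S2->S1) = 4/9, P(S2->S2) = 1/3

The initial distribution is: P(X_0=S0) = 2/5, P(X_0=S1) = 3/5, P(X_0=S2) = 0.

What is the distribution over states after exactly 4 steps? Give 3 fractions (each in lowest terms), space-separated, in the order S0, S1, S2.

Propagating the distribution step by step (d_{t+1} = d_t * P):
d_0 = (S0=2/5, S1=3/5, S2=0)
  d_1[S0] = 2/5*1/9 + 3/5*1/3 + 0*2/9 = 11/45
  d_1[S1] = 2/5*4/9 + 3/5*2/9 + 0*4/9 = 14/45
  d_1[S2] = 2/5*4/9 + 3/5*4/9 + 0*1/3 = 4/9
d_1 = (S0=11/45, S1=14/45, S2=4/9)
  d_2[S0] = 11/45*1/9 + 14/45*1/3 + 4/9*2/9 = 31/135
  d_2[S1] = 11/45*4/9 + 14/45*2/9 + 4/9*4/9 = 152/405
  d_2[S2] = 11/45*4/9 + 14/45*4/9 + 4/9*1/3 = 32/81
d_2 = (S0=31/135, S1=152/405, S2=32/81)
  d_3[S0] = 31/135*1/9 + 152/405*1/3 + 32/81*2/9 = 869/3645
  d_3[S1] = 31/135*4/9 + 152/405*2/9 + 32/81*4/9 = 1316/3645
  d_3[S2] = 31/135*4/9 + 152/405*4/9 + 32/81*1/3 = 292/729
d_3 = (S0=869/3645, S1=1316/3645, S2=292/729)
  d_4[S0] = 869/3645*1/9 + 1316/3645*1/3 + 292/729*2/9 = 2579/10935
  d_4[S1] = 869/3645*4/9 + 1316/3645*2/9 + 292/729*4/9 = 11948/32805
  d_4[S2] = 869/3645*4/9 + 1316/3645*4/9 + 292/729*1/3 = 2624/6561
d_4 = (S0=2579/10935, S1=11948/32805, S2=2624/6561)

Answer: 2579/10935 11948/32805 2624/6561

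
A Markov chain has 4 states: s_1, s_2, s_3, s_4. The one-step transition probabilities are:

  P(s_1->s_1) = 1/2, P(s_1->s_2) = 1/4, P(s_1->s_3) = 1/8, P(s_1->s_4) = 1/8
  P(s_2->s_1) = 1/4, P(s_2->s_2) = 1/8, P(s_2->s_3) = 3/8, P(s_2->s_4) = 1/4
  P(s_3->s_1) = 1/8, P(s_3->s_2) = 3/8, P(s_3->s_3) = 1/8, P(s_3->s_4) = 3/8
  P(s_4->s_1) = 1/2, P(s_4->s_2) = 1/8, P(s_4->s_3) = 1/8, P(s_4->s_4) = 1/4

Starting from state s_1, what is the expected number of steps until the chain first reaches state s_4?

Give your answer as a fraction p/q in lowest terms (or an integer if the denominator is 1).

Answer: 560/113

Derivation:
Let h_i = expected steps to first reach s_4 from state i.
Boundary: h_s_4 = 0.
First-step equations for the other states:
  h_s_1 = 1 + 1/2*h_s_1 + 1/4*h_s_2 + 1/8*h_s_3 + 1/8*h_s_4
  h_s_2 = 1 + 1/4*h_s_1 + 1/8*h_s_2 + 3/8*h_s_3 + 1/4*h_s_4
  h_s_3 = 1 + 1/8*h_s_1 + 3/8*h_s_2 + 1/8*h_s_3 + 3/8*h_s_4

Substituting h_s_4 = 0 and rearranging gives the linear system (I - Q) h = 1:
  [1/2, -1/4, -1/8] . (h_s_1, h_s_2, h_s_3) = 1
  [-1/4, 7/8, -3/8] . (h_s_1, h_s_2, h_s_3) = 1
  [-1/8, -3/8, 7/8] . (h_s_1, h_s_2, h_s_3) = 1

Solving yields:
  h_s_1 = 560/113
  h_s_2 = 464/113
  h_s_3 = 408/113

Starting state is s_1, so the expected hitting time is h_s_1 = 560/113.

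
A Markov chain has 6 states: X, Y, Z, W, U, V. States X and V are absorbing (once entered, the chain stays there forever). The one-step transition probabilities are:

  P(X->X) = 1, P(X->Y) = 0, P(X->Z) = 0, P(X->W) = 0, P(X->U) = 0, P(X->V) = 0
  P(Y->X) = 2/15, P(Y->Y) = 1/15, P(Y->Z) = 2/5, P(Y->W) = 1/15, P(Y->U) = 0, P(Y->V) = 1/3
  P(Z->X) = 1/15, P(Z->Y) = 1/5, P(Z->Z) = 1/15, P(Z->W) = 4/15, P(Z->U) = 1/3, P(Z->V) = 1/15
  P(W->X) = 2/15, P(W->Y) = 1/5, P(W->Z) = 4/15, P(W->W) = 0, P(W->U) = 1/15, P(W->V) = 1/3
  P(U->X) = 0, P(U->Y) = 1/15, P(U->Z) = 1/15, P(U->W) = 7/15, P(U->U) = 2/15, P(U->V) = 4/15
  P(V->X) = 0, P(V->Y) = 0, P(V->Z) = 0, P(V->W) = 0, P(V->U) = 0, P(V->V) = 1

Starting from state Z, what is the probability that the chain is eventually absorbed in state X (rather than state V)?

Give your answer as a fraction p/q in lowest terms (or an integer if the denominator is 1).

Let a_i = P(absorbed in X | start in state i).
Boundary conditions: a_X = 1, a_V = 0.
For each transient state i, a_i = sum_j P(i->j) * a_j:
  a_Y = 2/15*a_X + 1/15*a_Y + 2/5*a_Z + 1/15*a_W + 0*a_U + 1/3*a_V
  a_Z = 1/15*a_X + 1/5*a_Y + 1/15*a_Z + 4/15*a_W + 1/3*a_U + 1/15*a_V
  a_W = 2/15*a_X + 1/5*a_Y + 4/15*a_Z + 0*a_W + 1/15*a_U + 1/3*a_V
  a_U = 0*a_X + 1/15*a_Y + 1/15*a_Z + 7/15*a_W + 2/15*a_U + 4/15*a_V

Substituting a_X = 1 and a_V = 0, rearrange to (I - Q) a = r where r[i] = P(i -> X):
  [14/15, -2/5, -1/15, 0] . (a_Y, a_Z, a_W, a_U) = 2/15
  [-1/5, 14/15, -4/15, -1/3] . (a_Y, a_Z, a_W, a_U) = 1/15
  [-1/5, -4/15, 1, -1/15] . (a_Y, a_Z, a_W, a_U) = 2/15
  [-1/15, -1/15, -7/15, 13/15] . (a_Y, a_Z, a_W, a_U) = 0

Solving yields:
  a_Y = 6989/24722
  a_Z = 3462/12361
  a_W = 3429/12361
  a_U = 4763/24722

Starting state is Z, so the absorption probability is a_Z = 3462/12361.

Answer: 3462/12361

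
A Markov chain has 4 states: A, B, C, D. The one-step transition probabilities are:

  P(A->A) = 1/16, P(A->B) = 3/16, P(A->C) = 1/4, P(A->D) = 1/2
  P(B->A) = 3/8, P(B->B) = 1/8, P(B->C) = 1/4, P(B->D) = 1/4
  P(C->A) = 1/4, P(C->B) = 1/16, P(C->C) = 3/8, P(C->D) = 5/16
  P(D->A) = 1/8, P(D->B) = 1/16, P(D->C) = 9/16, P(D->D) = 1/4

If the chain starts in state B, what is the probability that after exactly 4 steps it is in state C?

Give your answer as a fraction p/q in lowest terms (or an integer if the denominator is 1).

Computing P^4 by repeated multiplication:
P^1 =
  A: [1/16, 3/16, 1/4, 1/2]
  B: [3/8, 1/8, 1/4, 1/4]
  C: [1/4, 1/16, 3/8, 5/16]
  D: [1/8, 1/16, 9/16, 1/4]
P^2 =
  A: [51/256, 21/256, 7/16, 9/32]
  B: [21/128, 15/128, 23/64, 23/64]
  C: [11/64, 25/256, 101/256, 43/128]
  D: [13/64, 21/256, 51/128, 81/256]
P^3 =
  A: [769/4096, 379/4096, 201/512, 335/1024]
  B: [387/2048, 185/2048, 417/1024, 321/1024]
  C: [385/2048, 369/4096, 207/512, 1301/4096]
  D: [187/1024, 381/4096, 1633/4096, 667/2048]
P^4 =
  A: [12155/65536, 6013/65536, 6575/16384, 5267/16384]
  B: [6117/32768, 3007/32768, 6535/16384, 5287/16384]
  C: [6105/32768, 6005/65536, 26201/65536, 165/512]
  D: [6117/32768, 5973/65536, 1645/4096, 21009/65536]

(P^4)[B -> C] = 6535/16384

Answer: 6535/16384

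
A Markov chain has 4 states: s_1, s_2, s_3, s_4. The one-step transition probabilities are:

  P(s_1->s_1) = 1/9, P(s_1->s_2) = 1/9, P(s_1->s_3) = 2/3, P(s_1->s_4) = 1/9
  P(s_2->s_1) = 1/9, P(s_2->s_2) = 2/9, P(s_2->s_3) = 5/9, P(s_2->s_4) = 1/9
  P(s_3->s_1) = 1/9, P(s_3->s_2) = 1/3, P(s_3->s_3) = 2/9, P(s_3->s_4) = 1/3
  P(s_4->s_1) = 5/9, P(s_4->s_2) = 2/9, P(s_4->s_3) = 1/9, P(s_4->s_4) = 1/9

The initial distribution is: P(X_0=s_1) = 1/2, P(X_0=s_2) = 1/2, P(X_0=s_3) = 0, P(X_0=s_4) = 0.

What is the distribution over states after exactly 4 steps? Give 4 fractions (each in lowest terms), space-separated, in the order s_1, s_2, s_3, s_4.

Answer: 419/2187 1039/4374 4987/13122 1252/6561

Derivation:
Propagating the distribution step by step (d_{t+1} = d_t * P):
d_0 = (s_1=1/2, s_2=1/2, s_3=0, s_4=0)
  d_1[s_1] = 1/2*1/9 + 1/2*1/9 + 0*1/9 + 0*5/9 = 1/9
  d_1[s_2] = 1/2*1/9 + 1/2*2/9 + 0*1/3 + 0*2/9 = 1/6
  d_1[s_3] = 1/2*2/3 + 1/2*5/9 + 0*2/9 + 0*1/9 = 11/18
  d_1[s_4] = 1/2*1/9 + 1/2*1/9 + 0*1/3 + 0*1/9 = 1/9
d_1 = (s_1=1/9, s_2=1/6, s_3=11/18, s_4=1/9)
  d_2[s_1] = 1/9*1/9 + 1/6*1/9 + 11/18*1/9 + 1/9*5/9 = 13/81
  d_2[s_2] = 1/9*1/9 + 1/6*2/9 + 11/18*1/3 + 1/9*2/9 = 5/18
  d_2[s_3] = 1/9*2/3 + 1/6*5/9 + 11/18*2/9 + 1/9*1/9 = 17/54
  d_2[s_4] = 1/9*1/9 + 1/6*1/9 + 11/18*1/3 + 1/9*1/9 = 20/81
d_2 = (s_1=13/81, s_2=5/18, s_3=17/54, s_4=20/81)
  d_3[s_1] = 13/81*1/9 + 5/18*1/9 + 17/54*1/9 + 20/81*5/9 = 161/729
  d_3[s_2] = 13/81*1/9 + 5/18*2/9 + 17/54*1/3 + 20/81*2/9 = 349/1458
  d_3[s_3] = 13/81*2/3 + 5/18*5/9 + 17/54*2/9 + 20/81*1/9 = 523/1458
  d_3[s_4] = 13/81*1/9 + 5/18*1/9 + 17/54*1/3 + 20/81*1/9 = 44/243
d_3 = (s_1=161/729, s_2=349/1458, s_3=523/1458, s_4=44/243)
  d_4[s_1] = 161/729*1/9 + 349/1458*1/9 + 523/1458*1/9 + 44/243*5/9 = 419/2187
  d_4[s_2] = 161/729*1/9 + 349/1458*2/9 + 523/1458*1/3 + 44/243*2/9 = 1039/4374
  d_4[s_3] = 161/729*2/3 + 349/1458*5/9 + 523/1458*2/9 + 44/243*1/9 = 4987/13122
  d_4[s_4] = 161/729*1/9 + 349/1458*1/9 + 523/1458*1/3 + 44/243*1/9 = 1252/6561
d_4 = (s_1=419/2187, s_2=1039/4374, s_3=4987/13122, s_4=1252/6561)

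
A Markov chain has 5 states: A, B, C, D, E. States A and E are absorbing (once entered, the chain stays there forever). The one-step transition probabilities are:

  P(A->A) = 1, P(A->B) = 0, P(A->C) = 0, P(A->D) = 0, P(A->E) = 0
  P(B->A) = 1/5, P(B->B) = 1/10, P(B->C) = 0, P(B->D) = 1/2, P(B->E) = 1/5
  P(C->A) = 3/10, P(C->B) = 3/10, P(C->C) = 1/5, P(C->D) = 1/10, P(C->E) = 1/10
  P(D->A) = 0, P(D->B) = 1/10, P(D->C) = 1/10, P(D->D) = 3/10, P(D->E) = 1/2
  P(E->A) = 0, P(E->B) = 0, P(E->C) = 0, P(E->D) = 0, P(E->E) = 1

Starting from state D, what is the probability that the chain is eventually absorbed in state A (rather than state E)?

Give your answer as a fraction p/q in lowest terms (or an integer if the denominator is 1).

Answer: 49/440

Derivation:
Let a_i = P(absorbed in A | start in state i).
Boundary conditions: a_A = 1, a_E = 0.
For each transient state i, a_i = sum_j P(i->j) * a_j:
  a_B = 1/5*a_A + 1/10*a_B + 0*a_C + 1/2*a_D + 1/5*a_E
  a_C = 3/10*a_A + 3/10*a_B + 1/5*a_C + 1/10*a_D + 1/10*a_E
  a_D = 0*a_A + 1/10*a_B + 1/10*a_C + 3/10*a_D + 1/2*a_E

Substituting a_A = 1 and a_E = 0, rearrange to (I - Q) a = r where r[i] = P(i -> A):
  [9/10, 0, -1/2] . (a_B, a_C, a_D) = 1/5
  [-3/10, 4/5, -1/10] . (a_B, a_C, a_D) = 3/10
  [-1/10, -1/10, 7/10] . (a_B, a_C, a_D) = 0

Solving yields:
  a_B = 25/88
  a_C = 109/220
  a_D = 49/440

Starting state is D, so the absorption probability is a_D = 49/440.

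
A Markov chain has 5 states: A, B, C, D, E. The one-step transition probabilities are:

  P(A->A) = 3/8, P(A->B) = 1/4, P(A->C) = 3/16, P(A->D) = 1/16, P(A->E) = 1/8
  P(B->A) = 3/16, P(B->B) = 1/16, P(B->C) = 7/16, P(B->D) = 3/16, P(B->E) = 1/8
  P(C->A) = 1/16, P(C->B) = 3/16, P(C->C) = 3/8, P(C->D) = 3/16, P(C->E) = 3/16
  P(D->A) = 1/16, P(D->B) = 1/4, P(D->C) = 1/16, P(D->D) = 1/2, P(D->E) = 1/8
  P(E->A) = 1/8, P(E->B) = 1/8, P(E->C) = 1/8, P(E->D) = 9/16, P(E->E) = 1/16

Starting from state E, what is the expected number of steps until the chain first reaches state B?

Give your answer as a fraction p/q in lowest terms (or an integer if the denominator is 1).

Let h_i = expected steps to first reach B from state i.
Boundary: h_B = 0.
First-step equations for the other states:
  h_A = 1 + 3/8*h_A + 1/4*h_B + 3/16*h_C + 1/16*h_D + 1/8*h_E
  h_C = 1 + 1/16*h_A + 3/16*h_B + 3/8*h_C + 3/16*h_D + 3/16*h_E
  h_D = 1 + 1/16*h_A + 1/4*h_B + 1/16*h_C + 1/2*h_D + 1/8*h_E
  h_E = 1 + 1/8*h_A + 1/8*h_B + 1/8*h_C + 9/16*h_D + 1/16*h_E

Substituting h_B = 0 and rearranging gives the linear system (I - Q) h = 1:
  [5/8, -3/16, -1/16, -1/8] . (h_A, h_C, h_D, h_E) = 1
  [-1/16, 5/8, -3/16, -3/16] . (h_A, h_C, h_D, h_E) = 1
  [-1/16, -1/16, 1/2, -1/8] . (h_A, h_C, h_D, h_E) = 1
  [-1/8, -1/8, -9/16, 15/16] . (h_A, h_C, h_D, h_E) = 1

Solving yields:
  h_A = 11104/2473
  h_C = 12016/2473
  h_D = 32704/7419
  h_E = 36784/7419

Starting state is E, so the expected hitting time is h_E = 36784/7419.

Answer: 36784/7419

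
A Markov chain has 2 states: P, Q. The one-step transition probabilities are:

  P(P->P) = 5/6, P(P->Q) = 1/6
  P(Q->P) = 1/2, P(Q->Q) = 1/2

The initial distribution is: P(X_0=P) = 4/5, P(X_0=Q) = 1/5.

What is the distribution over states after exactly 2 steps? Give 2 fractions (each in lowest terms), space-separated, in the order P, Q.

Propagating the distribution step by step (d_{t+1} = d_t * P):
d_0 = (P=4/5, Q=1/5)
  d_1[P] = 4/5*5/6 + 1/5*1/2 = 23/30
  d_1[Q] = 4/5*1/6 + 1/5*1/2 = 7/30
d_1 = (P=23/30, Q=7/30)
  d_2[P] = 23/30*5/6 + 7/30*1/2 = 34/45
  d_2[Q] = 23/30*1/6 + 7/30*1/2 = 11/45
d_2 = (P=34/45, Q=11/45)

Answer: 34/45 11/45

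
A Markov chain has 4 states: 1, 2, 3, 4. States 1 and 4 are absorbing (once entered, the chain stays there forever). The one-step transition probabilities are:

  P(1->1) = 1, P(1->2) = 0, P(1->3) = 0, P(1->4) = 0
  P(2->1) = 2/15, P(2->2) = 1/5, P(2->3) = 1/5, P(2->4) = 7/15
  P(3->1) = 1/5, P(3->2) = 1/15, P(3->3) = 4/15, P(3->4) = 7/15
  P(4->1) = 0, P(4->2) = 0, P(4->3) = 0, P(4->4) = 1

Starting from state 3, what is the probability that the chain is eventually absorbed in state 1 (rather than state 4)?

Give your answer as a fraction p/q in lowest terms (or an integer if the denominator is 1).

Let a_i = P(absorbed in 1 | start in state i).
Boundary conditions: a_1 = 1, a_4 = 0.
For each transient state i, a_i = sum_j P(i->j) * a_j:
  a_2 = 2/15*a_1 + 1/5*a_2 + 1/5*a_3 + 7/15*a_4
  a_3 = 1/5*a_1 + 1/15*a_2 + 4/15*a_3 + 7/15*a_4

Substituting a_1 = 1 and a_4 = 0, rearrange to (I - Q) a = r where r[i] = P(i -> 1):
  [4/5, -1/5] . (a_2, a_3) = 2/15
  [-1/15, 11/15] . (a_2, a_3) = 1/5

Solving yields:
  a_2 = 31/129
  a_3 = 38/129

Starting state is 3, so the absorption probability is a_3 = 38/129.

Answer: 38/129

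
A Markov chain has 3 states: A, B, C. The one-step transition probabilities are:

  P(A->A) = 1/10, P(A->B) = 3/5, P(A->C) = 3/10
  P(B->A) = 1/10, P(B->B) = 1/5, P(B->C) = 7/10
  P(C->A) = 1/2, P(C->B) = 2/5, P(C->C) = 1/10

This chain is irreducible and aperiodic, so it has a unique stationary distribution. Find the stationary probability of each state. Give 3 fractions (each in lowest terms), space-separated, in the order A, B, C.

The stationary distribution satisfies pi = pi * P, i.e.:
  pi_A = 1/10*pi_A + 1/10*pi_B + 1/2*pi_C
  pi_B = 3/5*pi_A + 1/5*pi_B + 2/5*pi_C
  pi_C = 3/10*pi_A + 7/10*pi_B + 1/10*pi_C
with normalization: pi_A + pi_B + pi_C = 1.

Using the first 2 balance equations plus normalization, the linear system A*pi = b is:
  [-9/10, 1/10, 1/2] . pi = 0
  [3/5, -4/5, 2/5] . pi = 0
  [1, 1, 1] . pi = 1

Solving yields:
  pi_A = 1/4
  pi_B = 3/8
  pi_C = 3/8

Verification (pi * P):
  1/4*1/10 + 3/8*1/10 + 3/8*1/2 = 1/4 = pi_A  (ok)
  1/4*3/5 + 3/8*1/5 + 3/8*2/5 = 3/8 = pi_B  (ok)
  1/4*3/10 + 3/8*7/10 + 3/8*1/10 = 3/8 = pi_C  (ok)

Answer: 1/4 3/8 3/8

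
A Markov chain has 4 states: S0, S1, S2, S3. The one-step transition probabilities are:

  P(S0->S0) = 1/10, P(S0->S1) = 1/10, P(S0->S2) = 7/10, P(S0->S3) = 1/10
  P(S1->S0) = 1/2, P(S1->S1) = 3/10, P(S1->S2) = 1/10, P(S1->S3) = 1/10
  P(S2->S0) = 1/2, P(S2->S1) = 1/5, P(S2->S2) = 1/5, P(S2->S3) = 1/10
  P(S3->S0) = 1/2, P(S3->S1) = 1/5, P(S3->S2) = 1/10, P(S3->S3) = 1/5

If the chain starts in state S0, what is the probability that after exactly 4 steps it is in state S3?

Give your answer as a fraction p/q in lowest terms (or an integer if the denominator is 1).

Answer: 1111/10000

Derivation:
Computing P^4 by repeated multiplication:
P^1 =
  S0: [1/10, 1/10, 7/10, 1/10]
  S1: [1/2, 3/10, 1/10, 1/10]
  S2: [1/2, 1/5, 1/5, 1/10]
  S3: [1/2, 1/5, 1/10, 1/5]
P^2 =
  S0: [23/50, 1/5, 23/100, 11/100]
  S1: [3/10, 9/50, 41/100, 11/100]
  S2: [3/10, 17/100, 21/50, 11/100]
  S3: [3/10, 17/100, 41/100, 3/25]
P^3 =
  S0: [79/250, 87/500, 399/1000, 111/1000]
  S1: [19/50, 47/250, 321/1000, 111/1000]
  S2: [19/50, 187/1000, 161/500, 111/1000]
  S3: [19/50, 187/1000, 321/1000, 14/125]
P^4 =
  S0: [467/1250, 929/5000, 659/2000, 1111/10000]
  S1: [87/250, 113/625, 3601/10000, 1111/10000]
  S2: [87/250, 1807/10000, 1801/5000, 1111/10000]
  S3: [87/250, 1807/10000, 3601/10000, 139/1250]

(P^4)[S0 -> S3] = 1111/10000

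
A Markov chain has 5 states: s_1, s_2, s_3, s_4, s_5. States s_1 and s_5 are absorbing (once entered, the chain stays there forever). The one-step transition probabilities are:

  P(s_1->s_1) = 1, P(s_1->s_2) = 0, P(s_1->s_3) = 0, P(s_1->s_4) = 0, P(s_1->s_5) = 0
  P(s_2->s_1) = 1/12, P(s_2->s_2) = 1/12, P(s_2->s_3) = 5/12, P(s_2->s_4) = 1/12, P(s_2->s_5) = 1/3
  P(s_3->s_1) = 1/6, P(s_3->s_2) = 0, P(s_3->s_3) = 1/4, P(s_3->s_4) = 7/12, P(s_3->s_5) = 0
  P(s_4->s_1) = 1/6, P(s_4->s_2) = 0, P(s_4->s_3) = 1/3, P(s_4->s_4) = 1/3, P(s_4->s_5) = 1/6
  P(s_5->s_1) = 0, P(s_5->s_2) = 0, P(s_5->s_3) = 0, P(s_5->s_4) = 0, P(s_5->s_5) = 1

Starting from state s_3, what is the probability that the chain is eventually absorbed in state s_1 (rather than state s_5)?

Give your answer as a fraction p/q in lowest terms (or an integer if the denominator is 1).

Let a_i = P(absorbed in s_1 | start in state i).
Boundary conditions: a_s_1 = 1, a_s_5 = 0.
For each transient state i, a_i = sum_j P(i->j) * a_j:
  a_s_2 = 1/12*a_s_1 + 1/12*a_s_2 + 5/12*a_s_3 + 1/12*a_s_4 + 1/3*a_s_5
  a_s_3 = 1/6*a_s_1 + 0*a_s_2 + 1/4*a_s_3 + 7/12*a_s_4 + 0*a_s_5
  a_s_4 = 1/6*a_s_1 + 0*a_s_2 + 1/3*a_s_3 + 1/3*a_s_4 + 1/6*a_s_5

Substituting a_s_1 = 1 and a_s_5 = 0, rearrange to (I - Q) a = r where r[i] = P(i -> s_1):
  [11/12, -5/12, -1/12] . (a_s_2, a_s_3, a_s_4) = 1/12
  [0, 3/4, -7/12] . (a_s_2, a_s_3, a_s_4) = 1/6
  [0, -1/3, 2/3] . (a_s_2, a_s_3, a_s_4) = 1/6

Solving yields:
  a_s_2 = 5/11
  a_s_3 = 15/22
  a_s_4 = 13/22

Starting state is s_3, so the absorption probability is a_s_3 = 15/22.

Answer: 15/22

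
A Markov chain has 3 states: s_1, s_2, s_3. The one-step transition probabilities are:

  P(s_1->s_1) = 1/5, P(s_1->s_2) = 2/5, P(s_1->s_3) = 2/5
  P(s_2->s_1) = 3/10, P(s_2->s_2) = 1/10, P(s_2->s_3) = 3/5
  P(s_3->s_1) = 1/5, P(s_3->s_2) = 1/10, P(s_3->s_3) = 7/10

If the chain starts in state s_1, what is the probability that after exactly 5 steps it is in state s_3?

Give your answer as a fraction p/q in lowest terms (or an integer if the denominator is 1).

Computing P^5 by repeated multiplication:
P^1 =
  s_1: [1/5, 2/5, 2/5]
  s_2: [3/10, 1/10, 3/5]
  s_3: [1/5, 1/10, 7/10]
P^2 =
  s_1: [6/25, 4/25, 3/5]
  s_2: [21/100, 19/100, 3/5]
  s_3: [21/100, 4/25, 63/100]
P^3 =
  s_1: [27/125, 43/250, 153/250]
  s_2: [219/1000, 163/1000, 309/500]
  s_3: [27/125, 163/1000, 621/1000]
P^4 =
  s_1: [543/2500, 103/625, 309/500]
  s_2: [2163/10000, 1657/10000, 309/500]
  s_3: [2163/10000, 103/625, 6189/10000]
P^5 =
  s_1: [1353/6250, 4129/25000, 15459/25000]
  s_2: [21657/100000, 16489/100000, 30927/50000]
  s_3: [1353/6250, 16489/100000, 61863/100000]

(P^5)[s_1 -> s_3] = 15459/25000

Answer: 15459/25000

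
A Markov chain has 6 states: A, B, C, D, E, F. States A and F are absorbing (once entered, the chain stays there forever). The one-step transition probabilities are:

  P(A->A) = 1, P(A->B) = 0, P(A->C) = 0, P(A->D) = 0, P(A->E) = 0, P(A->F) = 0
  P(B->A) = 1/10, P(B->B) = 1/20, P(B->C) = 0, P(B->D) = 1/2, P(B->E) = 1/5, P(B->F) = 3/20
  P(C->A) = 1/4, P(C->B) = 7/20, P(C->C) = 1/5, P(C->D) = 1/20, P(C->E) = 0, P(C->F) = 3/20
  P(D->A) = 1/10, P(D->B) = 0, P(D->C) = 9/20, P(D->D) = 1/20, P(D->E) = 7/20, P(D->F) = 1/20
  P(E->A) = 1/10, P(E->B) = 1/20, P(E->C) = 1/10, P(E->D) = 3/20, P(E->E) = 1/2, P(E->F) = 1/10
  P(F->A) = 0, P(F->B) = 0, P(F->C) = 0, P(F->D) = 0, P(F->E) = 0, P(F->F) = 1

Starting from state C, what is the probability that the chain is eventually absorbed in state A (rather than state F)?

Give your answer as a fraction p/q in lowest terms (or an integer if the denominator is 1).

Let a_i = P(absorbed in A | start in state i).
Boundary conditions: a_A = 1, a_F = 0.
For each transient state i, a_i = sum_j P(i->j) * a_j:
  a_B = 1/10*a_A + 1/20*a_B + 0*a_C + 1/2*a_D + 1/5*a_E + 3/20*a_F
  a_C = 1/4*a_A + 7/20*a_B + 1/5*a_C + 1/20*a_D + 0*a_E + 3/20*a_F
  a_D = 1/10*a_A + 0*a_B + 9/20*a_C + 1/20*a_D + 7/20*a_E + 1/20*a_F
  a_E = 1/10*a_A + 1/20*a_B + 1/10*a_C + 3/20*a_D + 1/2*a_E + 1/10*a_F

Substituting a_A = 1 and a_F = 0, rearrange to (I - Q) a = r where r[i] = P(i -> A):
  [19/20, 0, -1/2, -1/5] . (a_B, a_C, a_D, a_E) = 1/10
  [-7/20, 4/5, -1/20, 0] . (a_B, a_C, a_D, a_E) = 1/4
  [0, -9/20, 19/20, -7/20] . (a_B, a_C, a_D, a_E) = 1/10
  [-1/20, -1/10, -3/20, 1/2] . (a_B, a_C, a_D, a_E) = 1/10

Solving yields:
  a_B = 199/380
  a_C = 4391/7600
  a_D = 1099/1900
  a_E = 823/1520

Starting state is C, so the absorption probability is a_C = 4391/7600.

Answer: 4391/7600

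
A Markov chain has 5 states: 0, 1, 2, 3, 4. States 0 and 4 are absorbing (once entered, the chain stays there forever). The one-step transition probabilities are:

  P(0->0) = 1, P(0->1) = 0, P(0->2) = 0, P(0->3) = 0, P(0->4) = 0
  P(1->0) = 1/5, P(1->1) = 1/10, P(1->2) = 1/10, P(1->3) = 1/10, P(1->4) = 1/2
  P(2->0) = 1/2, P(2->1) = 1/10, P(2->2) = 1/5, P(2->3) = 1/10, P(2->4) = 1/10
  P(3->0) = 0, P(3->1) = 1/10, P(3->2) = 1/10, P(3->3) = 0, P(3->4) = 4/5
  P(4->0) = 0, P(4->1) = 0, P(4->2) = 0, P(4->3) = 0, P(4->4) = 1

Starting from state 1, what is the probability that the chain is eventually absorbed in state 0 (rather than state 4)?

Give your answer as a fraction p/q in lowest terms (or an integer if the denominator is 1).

Answer: 213/691

Derivation:
Let a_i = P(absorbed in 0 | start in state i).
Boundary conditions: a_0 = 1, a_4 = 0.
For each transient state i, a_i = sum_j P(i->j) * a_j:
  a_1 = 1/5*a_0 + 1/10*a_1 + 1/10*a_2 + 1/10*a_3 + 1/2*a_4
  a_2 = 1/2*a_0 + 1/10*a_1 + 1/5*a_2 + 1/10*a_3 + 1/10*a_4
  a_3 = 0*a_0 + 1/10*a_1 + 1/10*a_2 + 0*a_3 + 4/5*a_4

Substituting a_0 = 1 and a_4 = 0, rearrange to (I - Q) a = r where r[i] = P(i -> 0):
  [9/10, -1/10, -1/10] . (a_1, a_2, a_3) = 1/5
  [-1/10, 4/5, -1/10] . (a_1, a_2, a_3) = 1/2
  [-1/10, -1/10, 1] . (a_1, a_2, a_3) = 0

Solving yields:
  a_1 = 213/691
  a_2 = 467/691
  a_3 = 68/691

Starting state is 1, so the absorption probability is a_1 = 213/691.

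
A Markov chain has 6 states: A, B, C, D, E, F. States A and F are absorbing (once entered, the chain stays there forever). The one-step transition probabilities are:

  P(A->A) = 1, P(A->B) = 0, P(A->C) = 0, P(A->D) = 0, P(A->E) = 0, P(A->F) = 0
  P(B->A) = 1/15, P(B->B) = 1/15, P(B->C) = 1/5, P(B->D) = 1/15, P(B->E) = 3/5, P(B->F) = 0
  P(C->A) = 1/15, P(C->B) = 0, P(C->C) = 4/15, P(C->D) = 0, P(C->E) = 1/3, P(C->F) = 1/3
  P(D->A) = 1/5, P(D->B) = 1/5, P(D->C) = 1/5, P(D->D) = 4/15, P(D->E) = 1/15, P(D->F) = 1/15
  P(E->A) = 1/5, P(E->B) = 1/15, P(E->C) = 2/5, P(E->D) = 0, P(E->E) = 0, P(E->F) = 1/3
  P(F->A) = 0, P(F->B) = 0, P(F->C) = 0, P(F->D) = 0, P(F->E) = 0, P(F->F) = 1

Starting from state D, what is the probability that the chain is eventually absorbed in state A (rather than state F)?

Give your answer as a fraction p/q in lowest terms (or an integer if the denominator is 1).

Let a_i = P(absorbed in A | start in state i).
Boundary conditions: a_A = 1, a_F = 0.
For each transient state i, a_i = sum_j P(i->j) * a_j:
  a_B = 1/15*a_A + 1/15*a_B + 1/5*a_C + 1/15*a_D + 3/5*a_E + 0*a_F
  a_C = 1/15*a_A + 0*a_B + 4/15*a_C + 0*a_D + 1/3*a_E + 1/3*a_F
  a_D = 1/5*a_A + 1/5*a_B + 1/5*a_C + 4/15*a_D + 1/15*a_E + 1/15*a_F
  a_E = 1/5*a_A + 1/15*a_B + 2/5*a_C + 0*a_D + 0*a_E + 1/3*a_F

Substituting a_A = 1 and a_F = 0, rearrange to (I - Q) a = r where r[i] = P(i -> A):
  [14/15, -1/5, -1/15, -3/5] . (a_B, a_C, a_D, a_E) = 1/15
  [0, 11/15, 0, -1/3] . (a_B, a_C, a_D, a_E) = 1/15
  [-1/5, -1/5, 11/15, -1/15] . (a_B, a_C, a_D, a_E) = 1/5
  [-1/15, -2/5, 0, 1] . (a_B, a_C, a_D, a_E) = 1/5

Solving yields:
  a_B = 1374/3821
  a_C = 900/3821
  a_D = 8864/19105
  a_E = 6079/19105

Starting state is D, so the absorption probability is a_D = 8864/19105.

Answer: 8864/19105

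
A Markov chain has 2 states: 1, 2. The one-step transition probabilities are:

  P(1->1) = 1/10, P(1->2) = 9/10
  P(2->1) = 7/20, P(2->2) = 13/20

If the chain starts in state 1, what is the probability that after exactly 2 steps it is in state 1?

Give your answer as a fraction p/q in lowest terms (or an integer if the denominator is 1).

Computing P^2 by repeated multiplication:
P^1 =
  1: [1/10, 9/10]
  2: [7/20, 13/20]
P^2 =
  1: [13/40, 27/40]
  2: [21/80, 59/80]

(P^2)[1 -> 1] = 13/40

Answer: 13/40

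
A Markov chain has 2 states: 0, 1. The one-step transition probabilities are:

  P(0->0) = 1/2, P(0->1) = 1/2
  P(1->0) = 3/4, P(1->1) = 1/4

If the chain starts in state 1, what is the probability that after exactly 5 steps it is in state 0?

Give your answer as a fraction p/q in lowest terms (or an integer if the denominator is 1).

Answer: 615/1024

Derivation:
Computing P^5 by repeated multiplication:
P^1 =
  0: [1/2, 1/2]
  1: [3/4, 1/4]
P^2 =
  0: [5/8, 3/8]
  1: [9/16, 7/16]
P^3 =
  0: [19/32, 13/32]
  1: [39/64, 25/64]
P^4 =
  0: [77/128, 51/128]
  1: [153/256, 103/256]
P^5 =
  0: [307/512, 205/512]
  1: [615/1024, 409/1024]

(P^5)[1 -> 0] = 615/1024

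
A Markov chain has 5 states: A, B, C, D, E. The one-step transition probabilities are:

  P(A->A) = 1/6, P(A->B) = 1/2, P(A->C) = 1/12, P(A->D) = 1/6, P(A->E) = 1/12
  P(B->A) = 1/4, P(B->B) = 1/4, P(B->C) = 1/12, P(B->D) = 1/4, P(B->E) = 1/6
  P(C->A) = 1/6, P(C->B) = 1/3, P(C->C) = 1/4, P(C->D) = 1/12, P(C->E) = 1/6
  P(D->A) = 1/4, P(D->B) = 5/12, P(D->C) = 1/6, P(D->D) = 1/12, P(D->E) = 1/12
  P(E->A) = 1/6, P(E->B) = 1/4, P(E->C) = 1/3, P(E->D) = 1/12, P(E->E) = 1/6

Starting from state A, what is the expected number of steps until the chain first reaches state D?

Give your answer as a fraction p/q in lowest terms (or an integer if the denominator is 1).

Let h_i = expected steps to first reach D from state i.
Boundary: h_D = 0.
First-step equations for the other states:
  h_A = 1 + 1/6*h_A + 1/2*h_B + 1/12*h_C + 1/6*h_D + 1/12*h_E
  h_B = 1 + 1/4*h_A + 1/4*h_B + 1/12*h_C + 1/4*h_D + 1/6*h_E
  h_C = 1 + 1/6*h_A + 1/3*h_B + 1/4*h_C + 1/12*h_D + 1/6*h_E
  h_E = 1 + 1/6*h_A + 1/4*h_B + 1/3*h_C + 1/12*h_D + 1/6*h_E

Substituting h_D = 0 and rearranging gives the linear system (I - Q) h = 1:
  [5/6, -1/2, -1/12, -1/12] . (h_A, h_B, h_C, h_E) = 1
  [-1/4, 3/4, -1/12, -1/6] . (h_A, h_B, h_C, h_E) = 1
  [-1/6, -1/3, 3/4, -1/6] . (h_A, h_B, h_C, h_E) = 1
  [-1/6, -1/4, -1/3, 5/6] . (h_A, h_B, h_C, h_E) = 1

Solving yields:
  h_A = 19692/3409
  h_B = 2652/487
  h_C = 22164/3409
  h_E = 22464/3409

Starting state is A, so the expected hitting time is h_A = 19692/3409.

Answer: 19692/3409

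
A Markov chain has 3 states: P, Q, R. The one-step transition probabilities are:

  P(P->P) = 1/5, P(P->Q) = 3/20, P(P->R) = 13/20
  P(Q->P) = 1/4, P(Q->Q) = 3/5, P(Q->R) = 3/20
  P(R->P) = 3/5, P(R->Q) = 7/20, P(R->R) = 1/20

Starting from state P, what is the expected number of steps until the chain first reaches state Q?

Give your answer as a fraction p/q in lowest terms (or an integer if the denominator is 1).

Answer: 160/37

Derivation:
Let h_i = expected steps to first reach Q from state i.
Boundary: h_Q = 0.
First-step equations for the other states:
  h_P = 1 + 1/5*h_P + 3/20*h_Q + 13/20*h_R
  h_R = 1 + 3/5*h_P + 7/20*h_Q + 1/20*h_R

Substituting h_Q = 0 and rearranging gives the linear system (I - Q) h = 1:
  [4/5, -13/20] . (h_P, h_R) = 1
  [-3/5, 19/20] . (h_P, h_R) = 1

Solving yields:
  h_P = 160/37
  h_R = 140/37

Starting state is P, so the expected hitting time is h_P = 160/37.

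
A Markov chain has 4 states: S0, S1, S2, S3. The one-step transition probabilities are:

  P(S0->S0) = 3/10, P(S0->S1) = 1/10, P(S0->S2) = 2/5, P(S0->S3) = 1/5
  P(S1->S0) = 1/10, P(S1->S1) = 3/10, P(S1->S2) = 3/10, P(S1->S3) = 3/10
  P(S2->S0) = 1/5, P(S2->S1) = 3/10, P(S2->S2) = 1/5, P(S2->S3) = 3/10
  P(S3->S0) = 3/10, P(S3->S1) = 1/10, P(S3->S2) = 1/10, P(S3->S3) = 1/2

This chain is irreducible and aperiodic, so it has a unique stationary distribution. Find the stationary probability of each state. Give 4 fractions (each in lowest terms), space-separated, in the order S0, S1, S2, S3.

The stationary distribution satisfies pi = pi * P, i.e.:
  pi_S0 = 3/10*pi_S0 + 1/10*pi_S1 + 1/5*pi_S2 + 3/10*pi_S3
  pi_S1 = 1/10*pi_S0 + 3/10*pi_S1 + 3/10*pi_S2 + 1/10*pi_S3
  pi_S2 = 2/5*pi_S0 + 3/10*pi_S1 + 1/5*pi_S2 + 1/10*pi_S3
  pi_S3 = 1/5*pi_S0 + 3/10*pi_S1 + 3/10*pi_S2 + 1/2*pi_S3
with normalization: pi_S0 + pi_S1 + pi_S2 + pi_S3 = 1.

Using the first 3 balance equations plus normalization, the linear system A*pi = b is:
  [-7/10, 1/10, 1/5, 3/10] . pi = 0
  [1/10, -7/10, 3/10, 1/10] . pi = 0
  [2/5, 3/10, -4/5, 1/10] . pi = 0
  [1, 1, 1, 1] . pi = 1

Solving yields:
  pi_S0 = 43/179
  pi_S1 = 131/716
  pi_S2 = 83/358
  pi_S3 = 247/716

Verification (pi * P):
  43/179*3/10 + 131/716*1/10 + 83/358*1/5 + 247/716*3/10 = 43/179 = pi_S0  (ok)
  43/179*1/10 + 131/716*3/10 + 83/358*3/10 + 247/716*1/10 = 131/716 = pi_S1  (ok)
  43/179*2/5 + 131/716*3/10 + 83/358*1/5 + 247/716*1/10 = 83/358 = pi_S2  (ok)
  43/179*1/5 + 131/716*3/10 + 83/358*3/10 + 247/716*1/2 = 247/716 = pi_S3  (ok)

Answer: 43/179 131/716 83/358 247/716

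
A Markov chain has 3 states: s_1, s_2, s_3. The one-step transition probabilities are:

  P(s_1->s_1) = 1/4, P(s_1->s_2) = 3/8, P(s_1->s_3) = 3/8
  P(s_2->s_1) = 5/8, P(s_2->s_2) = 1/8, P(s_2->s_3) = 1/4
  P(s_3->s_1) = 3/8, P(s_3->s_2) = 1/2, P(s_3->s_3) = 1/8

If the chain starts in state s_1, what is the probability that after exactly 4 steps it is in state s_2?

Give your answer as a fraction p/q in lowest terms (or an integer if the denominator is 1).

Computing P^4 by repeated multiplication:
P^1 =
  s_1: [1/4, 3/8, 3/8]
  s_2: [5/8, 1/8, 1/4]
  s_3: [3/8, 1/2, 1/8]
P^2 =
  s_1: [7/16, 21/64, 15/64]
  s_2: [21/64, 3/8, 19/64]
  s_3: [29/64, 17/64, 9/32]
P^3 =
  s_1: [103/256, 165/512, 141/512]
  s_2: [219/512, 163/512, 65/256]
  s_3: [197/512, 11/32, 139/512]
P^4 =
  s_1: [415/1024, 1347/4096, 1089/4096]
  s_2: [1643/4096, 335/1024, 1113/4096]
  s_3: [1691/4096, 1323/4096, 541/2048]

(P^4)[s_1 -> s_2] = 1347/4096

Answer: 1347/4096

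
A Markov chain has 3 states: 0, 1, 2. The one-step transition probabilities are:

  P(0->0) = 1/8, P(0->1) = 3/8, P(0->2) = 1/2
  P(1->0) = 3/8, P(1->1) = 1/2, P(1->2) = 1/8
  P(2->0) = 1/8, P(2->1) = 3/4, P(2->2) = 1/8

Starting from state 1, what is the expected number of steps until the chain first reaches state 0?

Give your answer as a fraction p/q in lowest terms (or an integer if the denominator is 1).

Answer: 32/11

Derivation:
Let h_i = expected steps to first reach 0 from state i.
Boundary: h_0 = 0.
First-step equations for the other states:
  h_1 = 1 + 3/8*h_0 + 1/2*h_1 + 1/8*h_2
  h_2 = 1 + 1/8*h_0 + 3/4*h_1 + 1/8*h_2

Substituting h_0 = 0 and rearranging gives the linear system (I - Q) h = 1:
  [1/2, -1/8] . (h_1, h_2) = 1
  [-3/4, 7/8] . (h_1, h_2) = 1

Solving yields:
  h_1 = 32/11
  h_2 = 40/11

Starting state is 1, so the expected hitting time is h_1 = 32/11.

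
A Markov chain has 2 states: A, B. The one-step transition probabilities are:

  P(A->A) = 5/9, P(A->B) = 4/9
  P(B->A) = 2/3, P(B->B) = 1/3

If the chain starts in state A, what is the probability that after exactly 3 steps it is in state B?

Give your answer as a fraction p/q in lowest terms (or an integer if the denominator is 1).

Answer: 292/729

Derivation:
Computing P^3 by repeated multiplication:
P^1 =
  A: [5/9, 4/9]
  B: [2/3, 1/3]
P^2 =
  A: [49/81, 32/81]
  B: [16/27, 11/27]
P^3 =
  A: [437/729, 292/729]
  B: [146/243, 97/243]

(P^3)[A -> B] = 292/729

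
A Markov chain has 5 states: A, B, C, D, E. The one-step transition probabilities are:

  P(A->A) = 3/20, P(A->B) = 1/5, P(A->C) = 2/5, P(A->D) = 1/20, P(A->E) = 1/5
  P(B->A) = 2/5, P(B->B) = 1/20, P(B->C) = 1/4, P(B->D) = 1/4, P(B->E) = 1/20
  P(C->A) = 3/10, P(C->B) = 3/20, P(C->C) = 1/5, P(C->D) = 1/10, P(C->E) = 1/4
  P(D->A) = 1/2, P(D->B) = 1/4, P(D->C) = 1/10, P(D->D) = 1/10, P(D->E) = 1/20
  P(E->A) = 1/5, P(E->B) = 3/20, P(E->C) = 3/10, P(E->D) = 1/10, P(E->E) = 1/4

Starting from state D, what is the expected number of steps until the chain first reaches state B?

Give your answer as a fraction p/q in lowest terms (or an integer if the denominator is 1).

Let h_i = expected steps to first reach B from state i.
Boundary: h_B = 0.
First-step equations for the other states:
  h_A = 1 + 3/20*h_A + 1/5*h_B + 2/5*h_C + 1/20*h_D + 1/5*h_E
  h_C = 1 + 3/10*h_A + 3/20*h_B + 1/5*h_C + 1/10*h_D + 1/4*h_E
  h_D = 1 + 1/2*h_A + 1/4*h_B + 1/10*h_C + 1/10*h_D + 1/20*h_E
  h_E = 1 + 1/5*h_A + 3/20*h_B + 3/10*h_C + 1/10*h_D + 1/4*h_E

Substituting h_B = 0 and rearranging gives the linear system (I - Q) h = 1:
  [17/20, -2/5, -1/20, -1/5] . (h_A, h_C, h_D, h_E) = 1
  [-3/10, 4/5, -1/10, -1/4] . (h_A, h_C, h_D, h_E) = 1
  [-1/2, -1/10, 9/10, -1/20] . (h_A, h_C, h_D, h_E) = 1
  [-1/5, -3/10, -1/10, 3/4] . (h_A, h_C, h_D, h_E) = 1

Solving yields:
  h_A = 44440/7933
  h_C = 46240/7933
  h_D = 41220/7933
  h_E = 46420/7933

Starting state is D, so the expected hitting time is h_D = 41220/7933.

Answer: 41220/7933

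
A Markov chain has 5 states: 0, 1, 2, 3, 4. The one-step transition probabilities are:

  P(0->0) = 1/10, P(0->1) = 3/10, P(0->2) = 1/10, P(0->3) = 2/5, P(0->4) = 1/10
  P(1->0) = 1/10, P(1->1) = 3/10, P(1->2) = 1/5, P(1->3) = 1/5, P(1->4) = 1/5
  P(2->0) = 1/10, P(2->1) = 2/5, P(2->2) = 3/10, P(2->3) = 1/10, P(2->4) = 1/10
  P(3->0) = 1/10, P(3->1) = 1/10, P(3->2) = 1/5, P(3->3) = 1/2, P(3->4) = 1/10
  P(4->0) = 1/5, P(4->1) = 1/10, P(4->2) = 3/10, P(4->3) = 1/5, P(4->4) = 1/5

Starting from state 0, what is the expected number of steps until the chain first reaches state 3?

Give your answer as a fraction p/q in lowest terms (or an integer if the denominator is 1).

Answer: 7250/1841

Derivation:
Let h_i = expected steps to first reach 3 from state i.
Boundary: h_3 = 0.
First-step equations for the other states:
  h_0 = 1 + 1/10*h_0 + 3/10*h_1 + 1/10*h_2 + 2/5*h_3 + 1/10*h_4
  h_1 = 1 + 1/10*h_0 + 3/10*h_1 + 1/5*h_2 + 1/5*h_3 + 1/5*h_4
  h_2 = 1 + 1/10*h_0 + 2/5*h_1 + 3/10*h_2 + 1/10*h_3 + 1/10*h_4
  h_4 = 1 + 1/5*h_0 + 1/10*h_1 + 3/10*h_2 + 1/5*h_3 + 1/5*h_4

Substituting h_3 = 0 and rearranging gives the linear system (I - Q) h = 1:
  [9/10, -3/10, -1/10, -1/10] . (h_0, h_1, h_2, h_4) = 1
  [-1/10, 7/10, -1/5, -1/5] . (h_0, h_1, h_2, h_4) = 1
  [-1/10, -2/5, 7/10, -1/10] . (h_0, h_1, h_2, h_4) = 1
  [-1/5, -1/10, -3/10, 4/5] . (h_0, h_1, h_2, h_4) = 1

Solving yields:
  h_0 = 7250/1841
  h_1 = 9180/1841
  h_2 = 10210/1841
  h_4 = 9090/1841

Starting state is 0, so the expected hitting time is h_0 = 7250/1841.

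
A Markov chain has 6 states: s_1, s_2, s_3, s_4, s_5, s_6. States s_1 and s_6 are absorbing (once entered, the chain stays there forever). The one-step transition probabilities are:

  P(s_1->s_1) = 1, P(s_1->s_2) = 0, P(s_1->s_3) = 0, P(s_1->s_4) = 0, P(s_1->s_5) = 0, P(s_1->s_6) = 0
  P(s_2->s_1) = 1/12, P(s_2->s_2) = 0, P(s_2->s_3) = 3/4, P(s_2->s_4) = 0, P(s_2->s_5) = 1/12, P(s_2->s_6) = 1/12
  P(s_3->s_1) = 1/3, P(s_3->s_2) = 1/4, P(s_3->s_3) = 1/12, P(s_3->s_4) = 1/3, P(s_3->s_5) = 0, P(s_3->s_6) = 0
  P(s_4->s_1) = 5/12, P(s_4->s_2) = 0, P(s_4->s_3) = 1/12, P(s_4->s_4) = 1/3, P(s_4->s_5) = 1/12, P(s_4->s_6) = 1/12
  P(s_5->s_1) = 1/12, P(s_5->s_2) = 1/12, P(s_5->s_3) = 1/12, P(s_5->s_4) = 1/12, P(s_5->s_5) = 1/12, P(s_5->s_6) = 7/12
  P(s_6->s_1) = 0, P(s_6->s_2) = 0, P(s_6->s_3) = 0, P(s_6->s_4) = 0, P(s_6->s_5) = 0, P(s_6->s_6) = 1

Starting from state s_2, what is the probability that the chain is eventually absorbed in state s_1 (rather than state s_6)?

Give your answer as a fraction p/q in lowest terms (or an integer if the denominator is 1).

Answer: 521/701

Derivation:
Let a_i = P(absorbed in s_1 | start in state i).
Boundary conditions: a_s_1 = 1, a_s_6 = 0.
For each transient state i, a_i = sum_j P(i->j) * a_j:
  a_s_2 = 1/12*a_s_1 + 0*a_s_2 + 3/4*a_s_3 + 0*a_s_4 + 1/12*a_s_5 + 1/12*a_s_6
  a_s_3 = 1/3*a_s_1 + 1/4*a_s_2 + 1/12*a_s_3 + 1/3*a_s_4 + 0*a_s_5 + 0*a_s_6
  a_s_4 = 5/12*a_s_1 + 0*a_s_2 + 1/12*a_s_3 + 1/3*a_s_4 + 1/12*a_s_5 + 1/12*a_s_6
  a_s_5 = 1/12*a_s_1 + 1/12*a_s_2 + 1/12*a_s_3 + 1/12*a_s_4 + 1/12*a_s_5 + 7/12*a_s_6

Substituting a_s_1 = 1 and a_s_6 = 0, rearrange to (I - Q) a = r where r[i] = P(i -> s_1):
  [1, -3/4, 0, -1/12] . (a_s_2, a_s_3, a_s_4, a_s_5) = 1/12
  [-1/4, 11/12, -1/3, 0] . (a_s_2, a_s_3, a_s_4, a_s_5) = 1/3
  [0, -1/12, 2/3, -1/12] . (a_s_2, a_s_3, a_s_4, a_s_5) = 5/12
  [-1/12, -1/12, -1/12, 11/12] . (a_s_2, a_s_3, a_s_4, a_s_5) = 1/12

Solving yields:
  a_s_2 = 521/701
  a_s_3 = 593/701
  a_s_4 = 539/701
  a_s_5 = 214/701

Starting state is s_2, so the absorption probability is a_s_2 = 521/701.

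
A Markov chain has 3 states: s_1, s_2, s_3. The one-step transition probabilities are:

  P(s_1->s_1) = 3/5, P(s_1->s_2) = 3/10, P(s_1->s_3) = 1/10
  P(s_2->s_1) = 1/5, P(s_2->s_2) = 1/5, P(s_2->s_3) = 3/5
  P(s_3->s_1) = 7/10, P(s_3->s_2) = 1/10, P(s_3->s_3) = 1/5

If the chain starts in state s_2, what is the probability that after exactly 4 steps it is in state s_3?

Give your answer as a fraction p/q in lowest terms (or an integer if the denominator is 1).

Computing P^4 by repeated multiplication:
P^1 =
  s_1: [3/5, 3/10, 1/10]
  s_2: [1/5, 1/5, 3/5]
  s_3: [7/10, 1/10, 1/5]
P^2 =
  s_1: [49/100, 1/4, 13/50]
  s_2: [29/50, 4/25, 13/50]
  s_3: [29/50, 1/4, 17/100]
P^3 =
  s_1: [263/500, 223/1000, 251/1000]
  s_2: [281/500, 29/125, 103/500]
  s_3: [517/1000, 241/1000, 121/500]
P^4 =
  s_1: [5359/10000, 91/400, 1183/5000]
  s_2: [2639/5000, 589/2500, 1183/5000]
  s_3: [2639/5000, 91/400, 2447/10000]

(P^4)[s_2 -> s_3] = 1183/5000

Answer: 1183/5000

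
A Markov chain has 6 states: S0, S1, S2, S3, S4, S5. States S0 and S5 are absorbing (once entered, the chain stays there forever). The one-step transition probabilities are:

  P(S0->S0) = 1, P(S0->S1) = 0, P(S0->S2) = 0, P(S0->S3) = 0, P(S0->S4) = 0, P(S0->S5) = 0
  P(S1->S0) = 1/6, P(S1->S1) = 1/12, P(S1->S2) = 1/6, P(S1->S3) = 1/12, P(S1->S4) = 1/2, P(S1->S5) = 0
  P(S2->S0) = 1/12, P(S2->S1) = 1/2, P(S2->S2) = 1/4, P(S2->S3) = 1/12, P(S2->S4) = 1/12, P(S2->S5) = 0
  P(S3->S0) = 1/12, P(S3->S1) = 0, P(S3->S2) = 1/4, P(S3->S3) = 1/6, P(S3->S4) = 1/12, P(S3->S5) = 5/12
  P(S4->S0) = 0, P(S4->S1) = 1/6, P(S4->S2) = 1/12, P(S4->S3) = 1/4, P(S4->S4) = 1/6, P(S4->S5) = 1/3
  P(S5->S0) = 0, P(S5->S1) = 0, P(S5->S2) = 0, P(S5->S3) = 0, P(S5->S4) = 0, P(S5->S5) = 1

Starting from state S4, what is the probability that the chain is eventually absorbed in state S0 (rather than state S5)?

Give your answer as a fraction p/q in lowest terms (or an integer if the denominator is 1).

Let a_i = P(absorbed in S0 | start in state i).
Boundary conditions: a_S0 = 1, a_S5 = 0.
For each transient state i, a_i = sum_j P(i->j) * a_j:
  a_S1 = 1/6*a_S0 + 1/12*a_S1 + 1/6*a_S2 + 1/12*a_S3 + 1/2*a_S4 + 0*a_S5
  a_S2 = 1/12*a_S0 + 1/2*a_S1 + 1/4*a_S2 + 1/12*a_S3 + 1/12*a_S4 + 0*a_S5
  a_S3 = 1/12*a_S0 + 0*a_S1 + 1/4*a_S2 + 1/6*a_S3 + 1/12*a_S4 + 5/12*a_S5
  a_S4 = 0*a_S0 + 1/6*a_S1 + 1/12*a_S2 + 1/4*a_S3 + 1/6*a_S4 + 1/3*a_S5

Substituting a_S0 = 1 and a_S5 = 0, rearrange to (I - Q) a = r where r[i] = P(i -> S0):
  [11/12, -1/6, -1/12, -1/2] . (a_S1, a_S2, a_S3, a_S4) = 1/6
  [-1/2, 3/4, -1/12, -1/12] . (a_S1, a_S2, a_S3, a_S4) = 1/12
  [0, -1/4, 5/6, -1/12] . (a_S1, a_S2, a_S3, a_S4) = 1/12
  [-1/6, -1/12, -1/4, 5/6] . (a_S1, a_S2, a_S3, a_S4) = 0

Solving yields:
  a_S1 = 756/1969
  a_S2 = 818/1969
  a_S3 = 480/1969
  a_S4 = 377/1969

Starting state is S4, so the absorption probability is a_S4 = 377/1969.

Answer: 377/1969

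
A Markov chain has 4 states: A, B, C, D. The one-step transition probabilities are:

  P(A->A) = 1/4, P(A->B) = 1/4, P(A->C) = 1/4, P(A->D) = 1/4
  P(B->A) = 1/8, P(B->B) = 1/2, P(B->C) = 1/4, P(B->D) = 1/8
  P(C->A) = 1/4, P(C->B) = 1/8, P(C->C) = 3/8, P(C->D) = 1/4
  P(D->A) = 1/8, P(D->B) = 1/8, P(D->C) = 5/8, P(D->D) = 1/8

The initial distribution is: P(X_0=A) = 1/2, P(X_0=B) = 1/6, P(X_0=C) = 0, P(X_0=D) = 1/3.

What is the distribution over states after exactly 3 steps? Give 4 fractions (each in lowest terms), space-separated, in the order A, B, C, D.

Propagating the distribution step by step (d_{t+1} = d_t * P):
d_0 = (A=1/2, B=1/6, C=0, D=1/3)
  d_1[A] = 1/2*1/4 + 1/6*1/8 + 0*1/4 + 1/3*1/8 = 3/16
  d_1[B] = 1/2*1/4 + 1/6*1/2 + 0*1/8 + 1/3*1/8 = 1/4
  d_1[C] = 1/2*1/4 + 1/6*1/4 + 0*3/8 + 1/3*5/8 = 3/8
  d_1[D] = 1/2*1/4 + 1/6*1/8 + 0*1/4 + 1/3*1/8 = 3/16
d_1 = (A=3/16, B=1/4, C=3/8, D=3/16)
  d_2[A] = 3/16*1/4 + 1/4*1/8 + 3/8*1/4 + 3/16*1/8 = 25/128
  d_2[B] = 3/16*1/4 + 1/4*1/2 + 3/8*1/8 + 3/16*1/8 = 31/128
  d_2[C] = 3/16*1/4 + 1/4*1/4 + 3/8*3/8 + 3/16*5/8 = 47/128
  d_2[D] = 3/16*1/4 + 1/4*1/8 + 3/8*1/4 + 3/16*1/8 = 25/128
d_2 = (A=25/128, B=31/128, C=47/128, D=25/128)
  d_3[A] = 25/128*1/4 + 31/128*1/8 + 47/128*1/4 + 25/128*1/8 = 25/128
  d_3[B] = 25/128*1/4 + 31/128*1/2 + 47/128*1/8 + 25/128*1/8 = 123/512
  d_3[C] = 25/128*1/4 + 31/128*1/4 + 47/128*3/8 + 25/128*5/8 = 189/512
  d_3[D] = 25/128*1/4 + 31/128*1/8 + 47/128*1/4 + 25/128*1/8 = 25/128
d_3 = (A=25/128, B=123/512, C=189/512, D=25/128)

Answer: 25/128 123/512 189/512 25/128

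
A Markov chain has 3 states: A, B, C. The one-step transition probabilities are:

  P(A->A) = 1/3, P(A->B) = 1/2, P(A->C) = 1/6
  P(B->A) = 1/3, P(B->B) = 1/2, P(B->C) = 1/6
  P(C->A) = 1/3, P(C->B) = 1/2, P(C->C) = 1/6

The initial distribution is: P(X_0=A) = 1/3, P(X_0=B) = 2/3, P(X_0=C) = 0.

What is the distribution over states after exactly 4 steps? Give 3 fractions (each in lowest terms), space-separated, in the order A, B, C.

Answer: 1/3 1/2 1/6

Derivation:
Propagating the distribution step by step (d_{t+1} = d_t * P):
d_0 = (A=1/3, B=2/3, C=0)
  d_1[A] = 1/3*1/3 + 2/3*1/3 + 0*1/3 = 1/3
  d_1[B] = 1/3*1/2 + 2/3*1/2 + 0*1/2 = 1/2
  d_1[C] = 1/3*1/6 + 2/3*1/6 + 0*1/6 = 1/6
d_1 = (A=1/3, B=1/2, C=1/6)
  d_2[A] = 1/3*1/3 + 1/2*1/3 + 1/6*1/3 = 1/3
  d_2[B] = 1/3*1/2 + 1/2*1/2 + 1/6*1/2 = 1/2
  d_2[C] = 1/3*1/6 + 1/2*1/6 + 1/6*1/6 = 1/6
d_2 = (A=1/3, B=1/2, C=1/6)
  d_3[A] = 1/3*1/3 + 1/2*1/3 + 1/6*1/3 = 1/3
  d_3[B] = 1/3*1/2 + 1/2*1/2 + 1/6*1/2 = 1/2
  d_3[C] = 1/3*1/6 + 1/2*1/6 + 1/6*1/6 = 1/6
d_3 = (A=1/3, B=1/2, C=1/6)
  d_4[A] = 1/3*1/3 + 1/2*1/3 + 1/6*1/3 = 1/3
  d_4[B] = 1/3*1/2 + 1/2*1/2 + 1/6*1/2 = 1/2
  d_4[C] = 1/3*1/6 + 1/2*1/6 + 1/6*1/6 = 1/6
d_4 = (A=1/3, B=1/2, C=1/6)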